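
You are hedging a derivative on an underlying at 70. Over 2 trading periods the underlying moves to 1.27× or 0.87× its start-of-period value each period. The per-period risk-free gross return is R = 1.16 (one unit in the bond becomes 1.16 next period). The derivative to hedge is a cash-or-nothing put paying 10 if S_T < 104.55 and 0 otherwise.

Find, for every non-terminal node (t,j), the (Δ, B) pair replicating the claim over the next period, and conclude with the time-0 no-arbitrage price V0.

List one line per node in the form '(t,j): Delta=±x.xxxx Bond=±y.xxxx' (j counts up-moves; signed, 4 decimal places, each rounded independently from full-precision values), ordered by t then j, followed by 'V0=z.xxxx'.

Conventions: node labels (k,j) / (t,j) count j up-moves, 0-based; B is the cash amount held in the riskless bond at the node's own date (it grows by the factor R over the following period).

Since d<R<u, set p* = (R−d)/(u−d) = 0.7250; price each node as the discounted p*-expectation of its children.
Expiry values: V(2,0)=10.0000, V(2,1)=10.0000, V(2,2)=0.0000
Node (1,0) S=60.9000: V=(p*·10.0000+(1−p*)·10.0000)/1.16=8.6207; Δ=(10.0000−10.0000)/(77.3430−52.9830)=0.0000; B=V−Δ·S=8.6207
Node (1,1) S=88.9000: V=(p*·0.0000+(1−p*)·10.0000)/1.16=2.3707; Δ=(0.0000−10.0000)/(112.9030−77.3430)=-0.2812; B=V−Δ·S=27.3707
Node (0,0) S=70.0000: V=(p*·2.3707+(1−p*)·8.6207)/1.16=3.5254; Δ=(2.3707−8.6207)/(88.9000−60.9000)=-0.2232; B=V−Δ·S=19.1504
Verification: the root portfolio costs Δ(0,0)·S0 + B(0,0) = 3.5254, matching V0.

(0,0): Delta=-0.2232 Bond=19.1504
(1,0): Delta=0.0000 Bond=8.6207
(1,1): Delta=-0.2812 Bond=27.3707
V0=3.5254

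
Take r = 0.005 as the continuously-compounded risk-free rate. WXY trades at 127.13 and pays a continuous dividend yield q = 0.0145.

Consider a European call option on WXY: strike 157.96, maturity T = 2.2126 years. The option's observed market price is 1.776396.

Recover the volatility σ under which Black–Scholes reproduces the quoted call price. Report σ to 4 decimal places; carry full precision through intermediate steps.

sigma = 0.1392

At σ = 0.1392 the Black–Scholes value reproduces the quote:
σ√T = 0.1392·√2.2126 = 0.207057
d₁ = (ln(S/K) + (r−q+σ²/2)T) / (σ√T) = (ln(127.13/157.96) + (0.005−0.0145+0.1392²/2)·2.2126) / 0.207057 = (-0.217132 + 0.000417) / 0.207057 = -1.046642
d₂ = d₁ − σ√T = -1.046642 − 0.207057 = -1.253700
e^{−rT} = 0.988998
e^{−qT} = 0.968426
N(d₁) = 0.147632,  N(d₂) = 0.104976
V = S·e^{−qT}·N(d₁) − K·e^{−rT}·N(d₂) = 18.175910 − 16.399513 = 1.776396 (the observed quote) — the price is monotone increasing in volatility, hence this σ is the only solution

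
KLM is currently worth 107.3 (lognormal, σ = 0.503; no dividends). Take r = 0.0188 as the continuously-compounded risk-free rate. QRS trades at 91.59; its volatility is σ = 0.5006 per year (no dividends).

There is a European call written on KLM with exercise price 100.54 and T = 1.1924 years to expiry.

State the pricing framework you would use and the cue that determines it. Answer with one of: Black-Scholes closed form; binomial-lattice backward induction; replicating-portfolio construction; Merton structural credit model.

framework: Black-Scholes closed form

Key observation: the instrument is a plain European call (strike 100.54) on a lognormal asset; the exact continuous-time formula applies directly.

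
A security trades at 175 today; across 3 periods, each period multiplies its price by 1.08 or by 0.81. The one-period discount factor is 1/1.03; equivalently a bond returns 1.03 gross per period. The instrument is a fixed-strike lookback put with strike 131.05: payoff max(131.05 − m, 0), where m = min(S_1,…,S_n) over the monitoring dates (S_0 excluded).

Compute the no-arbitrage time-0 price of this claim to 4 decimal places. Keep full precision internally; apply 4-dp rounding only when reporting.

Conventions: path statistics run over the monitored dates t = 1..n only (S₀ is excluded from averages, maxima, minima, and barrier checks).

Risk-neutral up-probability p* = (R−d)/(u−d) = (1.03−0.81)/(1.08−0.81) = 0.8148; the claim prices as the p*-weighted sum of path payoffs discounted by R^3.
Enumerate all 2^3 = 8 price paths (U = up ×1.08, D = down ×0.81); each path with k up-moves has probability p*^k·(1−p*)^(3−k).
DDD: m=93.0022, payoff=38.0478, prob=0.006351
UDD: m=124.0029, payoff=7.0471, prob=0.027943
DUD: m=124.0029, payoff=7.0471, prob=0.027943
UUD: m=165.3372, payoff=0.0000, prob=0.122949
DDU: m=114.8175, payoff=16.2325, prob=0.027943
UDU: m=153.0900, payoff=0.0000, prob=0.122949
DUU: m=141.7500, payoff=0.0000, prob=0.122949
UUU: m=189.0000, payoff=0.0000, prob=0.540974
Price = Σ prob·payoff / R^3 = 1.089045 / 1.092727 = 0.9966

price = 0.9966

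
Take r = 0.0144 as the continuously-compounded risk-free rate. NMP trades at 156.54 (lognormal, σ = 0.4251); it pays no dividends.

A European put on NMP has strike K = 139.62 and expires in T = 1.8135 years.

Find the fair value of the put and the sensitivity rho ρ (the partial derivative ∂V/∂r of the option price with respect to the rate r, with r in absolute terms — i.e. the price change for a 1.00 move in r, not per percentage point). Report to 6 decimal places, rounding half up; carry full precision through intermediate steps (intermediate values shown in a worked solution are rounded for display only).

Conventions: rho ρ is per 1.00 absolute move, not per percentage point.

price = 23.656634
ρ = -127.351214

σ√T = 0.4251·√1.8135 = 0.572466
d₁ = (ln(S/K) + (r+σ²/2)T) / (σ√T) = (ln(156.54/139.62) + (0.0144+0.4251²/2)·1.8135) / 0.572466 = (0.114387 + 0.189973) / 0.572466 = 0.531665
d₂ = d₁ − σ√T = 0.531665 − 0.572466 = -0.040801
e^{−rT} = 0.974224
N(−d₁) = 0.297479,  N(−d₂) = 0.516273
Put price V = K·e^{−rT}·N(−d₂) − S·N(−d₁) = 70.223994 − 46.567360 = 23.656634
ρ = −K·T·e^{−rT}·N(−d₂) = -127.351214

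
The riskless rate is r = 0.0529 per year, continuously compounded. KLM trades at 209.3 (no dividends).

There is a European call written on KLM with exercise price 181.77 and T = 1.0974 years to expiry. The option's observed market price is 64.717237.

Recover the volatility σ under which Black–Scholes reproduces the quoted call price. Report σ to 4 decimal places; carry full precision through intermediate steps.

At σ = 0.5526 the Black–Scholes value reproduces the quote:
σ√T = 0.5526·√1.0974 = 0.578886
d₁ = (ln(S/K) + (r+σ²/2)T) / (σ√T) = (ln(209.3/181.77) + (0.0529+0.5526²/2)·1.0974) / 0.578886 = (0.141026 + 0.225607) / 0.578886 = 0.633343
d₂ = d₁ − σ√T = 0.633343 − 0.578886 = 0.054457
e^{−rT} = 0.943600
N(d₁) = 0.736745,  N(d₂) = 0.521714
V = S·N(d₁) − K·e^{−rT}·N(d₂) = 154.200764 − 89.483528 = 64.717237 (the quoted price), and the Black–Scholes price is strictly increasing in σ, so σ is unique

sigma = 0.5526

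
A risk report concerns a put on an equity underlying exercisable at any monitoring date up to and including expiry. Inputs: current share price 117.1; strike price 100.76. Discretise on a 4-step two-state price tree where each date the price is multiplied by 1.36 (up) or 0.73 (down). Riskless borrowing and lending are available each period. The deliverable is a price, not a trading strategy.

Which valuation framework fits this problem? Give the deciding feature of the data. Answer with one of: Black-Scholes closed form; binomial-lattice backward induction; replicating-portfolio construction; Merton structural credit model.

Key observation: the defining feature is the embedded early-exercise option across 4 discrete dates on the spot-117.1 tree; pricing the strike-100.76 put means working backward with an exercise test at every node.

framework: binomial-lattice backward induction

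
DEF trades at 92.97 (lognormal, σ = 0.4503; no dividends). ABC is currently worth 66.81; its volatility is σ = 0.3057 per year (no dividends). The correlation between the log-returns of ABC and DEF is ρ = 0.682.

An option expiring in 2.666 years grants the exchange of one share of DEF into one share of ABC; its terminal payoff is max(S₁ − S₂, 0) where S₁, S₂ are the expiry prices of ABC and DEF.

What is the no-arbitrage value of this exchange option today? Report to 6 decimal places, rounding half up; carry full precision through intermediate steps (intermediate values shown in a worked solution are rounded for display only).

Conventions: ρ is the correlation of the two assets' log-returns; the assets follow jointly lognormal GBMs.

exchange price = 6.846141

σ_eff = √(σ₁² + σ₂² − 2ρσ₁σ₂) = √(0.3057² + 0.4503² − 2·0.682·0.3057·0.4503) = 0.329331
d₁ = (ln(S₁/S₂) + (q₂ − q₁ + σ_eff²/2)T) / (σ_eff√T) = (ln(66.81/92.97) + (0.0 − 0.0 + 0.054229)·2.666) / 0.537728 = -0.345618
d₂ = d₁ − σ_eff√T = -0.345618 − 0.537728 = -0.883346
N(d₁) = 0.364815,  N(d₂) = 0.188525
V = S₁·e^{−q₁T}·N(d₁) − S₂·e^{−q₂T}·N(d₂) = 24.373282 − 17.527141 = 6.846141
Key observation: r never enters — measured in units of DEF, the claim is a call on S₁/S₂ struck at 1, so only the dividend yields and σ_eff matter.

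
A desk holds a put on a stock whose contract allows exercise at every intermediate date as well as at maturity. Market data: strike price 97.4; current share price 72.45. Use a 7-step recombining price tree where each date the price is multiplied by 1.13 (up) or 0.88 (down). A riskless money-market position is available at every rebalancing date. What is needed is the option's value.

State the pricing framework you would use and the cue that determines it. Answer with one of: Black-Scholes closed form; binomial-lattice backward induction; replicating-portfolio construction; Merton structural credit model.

framework: binomial-lattice backward induction

Key observation: the put (strike 97.4 on spot 72.45) is American-style on a 7-step discrete price model, so the early-exercise decision at every node requires stepwise backward valuation — a closed form cannot price the exercise right.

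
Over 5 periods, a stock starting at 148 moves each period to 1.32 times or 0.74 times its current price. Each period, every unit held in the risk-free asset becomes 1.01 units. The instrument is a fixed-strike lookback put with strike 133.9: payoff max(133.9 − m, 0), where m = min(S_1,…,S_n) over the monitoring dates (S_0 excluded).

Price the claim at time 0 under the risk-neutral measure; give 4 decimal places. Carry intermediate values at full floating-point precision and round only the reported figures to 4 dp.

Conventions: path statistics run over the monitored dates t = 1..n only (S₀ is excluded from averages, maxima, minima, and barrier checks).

price = 36.9539

With p* = (R−d)/(u−d) = 0.4655, sum probability × payoff across the paths and divide by R^5.
Enumerate all 2^5 = 32 price paths (U = up ×1.32, D = down ×0.74); each path with k up-moves has probability p*^k·(1−p*)^(5−k).
DDDDD: m=32.8413, payoff=101.0587, prob=0.043618
UDDDD: m=58.5818, payoff=75.3182, prob=0.037990
DUDDD: m=58.5818, payoff=75.3182, prob=0.037990
UUDDD: m=104.4972, payoff=29.4028, prob=0.033088
DDUDD: m=58.5818, payoff=75.3182, prob=0.037990
UDUDD: m=104.4972, payoff=29.4028, prob=0.033088
DUUDD: m=104.4972, payoff=29.4028, prob=0.033088
UUUDD: m=186.4004, payoff=0.0000, prob=0.028819
DDDUD: m=58.5818, payoff=75.3182, prob=0.037990
UDDUD: m=104.4972, payoff=29.4028, prob=0.033088
DUDUD: m=104.4972, payoff=29.4028, prob=0.033088
UUDUD: m=186.4004, payoff=0.0000, prob=0.028819
DDUUD: m=81.0448, payoff=52.8552, prob=0.033088
UDUUD: m=144.5664, payoff=0.0000, prob=0.028819
DUUUD: m=109.5200, payoff=24.3800, prob=0.028819
UUUUD: m=195.3600, payoff=0.0000, prob=0.025100
DDDDU: m=44.3801, payoff=89.5199, prob=0.037990
UDDDU: m=79.1646, payoff=54.7354, prob=0.033088
DUDDU: m=79.1646, payoff=54.7354, prob=0.033088
UUDDU: m=141.2125, payoff=0.0000, prob=0.028819
DDUDU: m=79.1646, payoff=54.7354, prob=0.033088
UDUDU: m=141.2125, payoff=0.0000, prob=0.028819
DUUDU: m=109.5200, payoff=24.3800, prob=0.028819
UUUDU: m=195.3600, payoff=0.0000, prob=0.025100
DDDUU: m=59.9732, payoff=73.9268, prob=0.033088
UDDUU: m=106.9791, payoff=26.9209, prob=0.028819
DUDUU: m=106.9791, payoff=26.9209, prob=0.028819
UUDUU: m=190.8276, payoff=0.0000, prob=0.025100
DDUUU: m=81.0448, payoff=52.8552, prob=0.028819
UDUUU: m=144.5664, payoff=0.0000, prob=0.025100
DUUUU: m=109.5200, payoff=24.3800, prob=0.025100
UUUUU: m=195.3600, payoff=0.0000, prob=0.021861
Price = Σ prob·payoff / R^5 = 38.838969 / 1.051010 = 36.9539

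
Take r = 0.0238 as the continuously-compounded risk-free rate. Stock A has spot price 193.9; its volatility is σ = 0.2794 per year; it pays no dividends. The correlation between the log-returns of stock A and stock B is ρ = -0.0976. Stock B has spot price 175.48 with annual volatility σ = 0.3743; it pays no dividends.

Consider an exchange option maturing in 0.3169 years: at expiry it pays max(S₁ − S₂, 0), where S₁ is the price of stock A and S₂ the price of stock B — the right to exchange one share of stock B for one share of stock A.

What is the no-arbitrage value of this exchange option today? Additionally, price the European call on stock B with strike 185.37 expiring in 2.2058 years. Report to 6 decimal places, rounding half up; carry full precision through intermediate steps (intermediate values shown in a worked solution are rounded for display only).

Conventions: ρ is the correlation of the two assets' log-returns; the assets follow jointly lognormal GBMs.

σ_eff = √(σ₁² + σ₂² − 2ρσ₁σ₂) = √(0.2794² + 0.3743² − 2·-0.0976·0.2794·0.3743) = 0.488445
d₁ = (ln(S₁/S₂) + (q₂ − q₁ + σ_eff²/2)T) / (σ_eff√T) = (ln(193.9/175.48) + (0.0 − 0.0 + 0.119289)·0.3169) / 0.274965 = 0.500502
d₂ = d₁ − σ_eff√T = 0.500502 − 0.274965 = 0.225537
N(d₁) = 0.691639,  N(d₂) = 0.589219
V = S₁·e^{−q₁T}·N(d₁) − S₂·e^{−q₂T}·N(d₂) = 134.108808 − 103.396180 = 30.712628
[vanilla: stock B call K=185.37]
σ√T = 0.3743·√2.2058 = 0.555908
d₁ = (ln(S/K) + (r+σ²/2)T) / (σ√T) = (ln(175.48/185.37) + (0.0238+0.3743²/2)·2.2058) / 0.555908 = (-0.054829 + 0.207015) / 0.555908 = 0.273761
d₂ = d₁ − σ√T = 0.273761 − 0.555908 = -0.282147
e^{−rT} = 0.948856
N(d₁) = 0.607866,  N(d₂) = 0.388916
price = S·N(d₁) − K·e^{−rT}·N(d₂) = 106.668324 − 68.406150 = 38.262174

exchange price = 30.712628
price(stock B call K=185.37) = 38.262174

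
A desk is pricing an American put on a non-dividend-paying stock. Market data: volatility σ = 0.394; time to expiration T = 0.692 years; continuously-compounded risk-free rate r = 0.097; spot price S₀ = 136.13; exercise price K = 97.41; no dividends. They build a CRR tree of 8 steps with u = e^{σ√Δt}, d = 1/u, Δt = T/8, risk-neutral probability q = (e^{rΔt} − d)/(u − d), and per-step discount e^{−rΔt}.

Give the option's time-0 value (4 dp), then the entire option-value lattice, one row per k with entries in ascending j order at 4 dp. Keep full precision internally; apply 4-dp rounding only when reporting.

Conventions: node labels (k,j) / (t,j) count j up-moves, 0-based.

price = 2.1221
tree:
2.1221
3.5500 0.7708
5.8116 1.4128 0.1601
9.2653 2.5544 0.3277 0.0000
14.2920 4.5379 0.6708 0.0000 0.0000
21.1449 7.8746 1.3730 0.0000 0.0000 0.0000
29.4896 13.2244 2.8104 0.0000 0.0000 0.0000 0.0000
36.9212 21.1449 5.7526 0.0000 0.0000 0.0000 0.0000 0.0000
43.5397 29.4896 11.7749 0.0000 0.0000 0.0000 0.0000 0.0000 0.0000

Δt=0.08650  u=1.12286  d=0.89058  q=0.50734  discount=0.99164
step 8 (expiry): payoffs max(K−S,0) = 43.5397 29.4896 11.7749 0.0000 0.0000 0.0000 0.0000 0.0000 0.0000
k=7: (k=7,j=0): S=60.4888, K−S=36.9212, hold=36.1073 ⇒ V=36.9212 exercise | (k=7,j=1): S=76.2651, K−S=21.1449, hold=20.3310 ⇒ V=21.1449 exercise | (k=7,j=2): S=96.1562, K−S=1.2538, hold=5.7526 ⇒ V=5.7526 continue | (k=7,j=3): S=121.2351, K−S=0.0000, hold=0.0000 ⇒ V=0.0000 continue | (k=7,j=4): S=152.8549, K−S=0.0000, hold=0.0000 ⇒ V=0.0000 continue | (k=7,j=5): S=192.7217, K−S=0.0000, hold=0.0000 ⇒ V=0.0000 continue | (k=7,j=6): S=242.9862, K−S=0.0000, hold=0.0000 ⇒ V=0.0000 continue | (k=7,j=7): S=306.3605, K−S=0.0000, hold=0.0000 ⇒ V=0.0000 continue
k=6: (k=6,j=0): S=67.9204, K−S=29.4896, hold=28.6757 ⇒ V=29.4896 exercise | (k=6,j=1): S=85.6351, K−S=11.7749, hold=13.2244 ⇒ V=13.2244 continue | (k=6,j=2): S=107.9699, K−S=0.0000, hold=2.8104 ⇒ V=2.8104 continue | (k=6,j=3): S=136.1300, K−S=0.0000, hold=0.0000 ⇒ V=0.0000 continue | (k=6,j=4): S=171.6346, K−S=0.0000, hold=0.0000 ⇒ V=0.0000 continue | (k=6,j=5): S=216.3994, K−S=0.0000, hold=0.0000 ⇒ V=0.0000 continue | (k=6,j=6): S=272.8395, K−S=0.0000, hold=0.0000 ⇒ V=0.0000 continue
k=5: (k=5,j=0): S=76.2651, K−S=21.1449, hold=21.0602 ⇒ V=21.1449 exercise | (k=5,j=1): S=96.1562, K−S=1.2538, hold=7.8746 ⇒ V=7.8746 continue | (k=5,j=2): S=121.2351, K−S=0.0000, hold=1.3730 ⇒ V=1.3730 continue | (k=5,j=3): S=152.8549, K−S=0.0000, hold=0.0000 ⇒ V=0.0000 continue | (k=5,j=4): S=192.7217, K−S=0.0000, hold=0.0000 ⇒ V=0.0000 continue | (k=5,j=5): S=242.9862, K−S=0.0000, hold=0.0000 ⇒ V=0.0000 continue
k=4: (k=4,j=0): S=85.6351, K−S=11.7749, hold=14.2920 ⇒ V=14.2920 continue | (k=4,j=1): S=107.9699, K−S=0.0000, hold=4.5379 ⇒ V=4.5379 continue | (k=4,j=2): S=136.1300, K−S=0.0000, hold=0.6708 ⇒ V=0.6708 continue | (k=4,j=3): S=171.6346, K−S=0.0000, hold=0.0000 ⇒ V=0.0000 continue | (k=4,j=4): S=216.3994, K−S=0.0000, hold=0.0000 ⇒ V=0.0000 continue
k=3: (k=3,j=0): S=96.1562, K−S=1.2538, hold=9.2653 ⇒ V=9.2653 continue | (k=3,j=1): S=121.2351, K−S=0.0000, hold=2.5544 ⇒ V=2.5544 continue | (k=3,j=2): S=152.8549, K−S=0.0000, hold=0.3277 ⇒ V=0.3277 continue | (k=3,j=3): S=192.7217, K−S=0.0000, hold=0.0000 ⇒ V=0.0000 continue
k=2: (k=2,j=0): S=107.9699, K−S=0.0000, hold=5.8116 ⇒ V=5.8116 continue | (k=2,j=1): S=136.1300, K−S=0.0000, hold=1.4128 ⇒ V=1.4128 continue | (k=2,j=2): S=171.6346, K−S=0.0000, hold=0.1601 ⇒ V=0.1601 continue
k=1: (k=1,j=0): S=121.2351, K−S=0.0000, hold=3.5500 ⇒ V=3.5500 continue | (k=1,j=1): S=152.8549, K−S=0.0000, hold=0.7708 ⇒ V=0.7708 continue
k=0: (k=0,j=0): S=136.1300, K−S=0.0000, hold=2.1221 ⇒ V=2.1221 continue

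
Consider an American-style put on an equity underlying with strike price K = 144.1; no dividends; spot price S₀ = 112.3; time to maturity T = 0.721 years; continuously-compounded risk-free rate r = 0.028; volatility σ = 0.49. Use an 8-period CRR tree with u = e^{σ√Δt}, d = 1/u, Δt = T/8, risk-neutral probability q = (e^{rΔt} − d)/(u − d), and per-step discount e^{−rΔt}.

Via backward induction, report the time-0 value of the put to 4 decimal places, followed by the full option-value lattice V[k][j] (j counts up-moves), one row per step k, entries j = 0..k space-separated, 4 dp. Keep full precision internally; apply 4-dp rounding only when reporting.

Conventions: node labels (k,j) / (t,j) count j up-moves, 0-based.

Δt=0.09012  u=1.15847  d=0.86321  q=0.47185  discount=0.99748
step 8 (expiry): payoffs max(K−S,0) = 109.4826 97.6414 81.7499 60.4225 31.8000 0.0000 0.0000 0.0000 0.0000
k=7: (k=7,j=0): S=40.1033, K−S=103.9967, hold=103.6335 ⇒ V=103.9967 exercise | (k=7,j=1): S=53.8210, K−S=90.2790, hold=89.9158 ⇒ V=90.2790 exercise | (k=7,j=2): S=72.2309, K−S=71.8691, hold=71.5059 ⇒ V=71.8691 exercise | (k=7,j=3): S=96.9380, K−S=47.1620, hold=46.7988 ⇒ V=47.1620 exercise | (k=7,j=4): S=130.0964, K−S=14.0036, hold=16.7529 ⇒ V=16.7529 continue | (k=7,j=5): S=174.5969, K−S=0.0000, hold=0.0000 ⇒ V=0.0000 continue | (k=7,j=6): S=234.3192, K−S=0.0000, hold=0.0000 ⇒ V=0.0000 continue | (k=7,j=7): S=314.4698, K−S=0.0000, hold=0.0000 ⇒ V=0.0000 continue
k=6: (k=6,j=0): S=46.4586, K−S=97.6414, hold=97.2782 ⇒ V=97.6414 exercise | (k=6,j=1): S=62.3501, K−S=81.7499, hold=81.3867 ⇒ V=81.7499 exercise | (k=6,j=2): S=83.6775, K−S=60.4225, hold=60.0594 ⇒ V=60.4225 exercise | (k=6,j=3): S=112.3000, K−S=31.8000, hold=32.7308 ⇒ V=32.7308 continue | (k=6,j=4): S=150.7131, K−S=0.0000, hold=8.8258 ⇒ V=8.8258 continue | (k=6,j=5): S=202.2657, K−S=0.0000, hold=0.0000 ⇒ V=0.0000 continue | (k=6,j=6): S=271.4522, K−S=0.0000, hold=0.0000 ⇒ V=0.0000 continue
k=5: (k=5,j=0): S=53.8210, K−S=90.2790, hold=89.9158 ⇒ V=90.2790 exercise | (k=5,j=1): S=72.2309, K−S=71.8691, hold=71.5059 ⇒ V=71.8691 exercise | (k=5,j=2): S=96.9380, K−S=47.1620, hold=47.2369 ⇒ V=47.2369 continue | (k=5,j=3): S=130.0964, K−S=14.0036, hold=21.3972 ⇒ V=21.3972 continue | (k=5,j=4): S=174.5969, K−S=0.0000, hold=4.6496 ⇒ V=4.6496 continue | (k=5,j=5): S=234.3192, K−S=0.0000, hold=0.0000 ⇒ V=0.0000 continue
k=4: (k=4,j=0): S=62.3501, K−S=81.7499, hold=81.3867 ⇒ V=81.7499 exercise | (k=4,j=1): S=83.6775, K−S=60.4225, hold=60.0946 ⇒ V=60.4225 exercise | (k=4,j=2): S=112.3000, K−S=31.8000, hold=34.9562 ⇒ V=34.9562 continue | (k=4,j=3): S=150.7131, K−S=0.0000, hold=13.4609 ⇒ V=13.4609 continue | (k=4,j=4): S=202.2657, K−S=0.0000, hold=2.4495 ⇒ V=2.4495 continue
k=3: (k=3,j=0): S=72.2309, K−S=71.8691, hold=71.5059 ⇒ V=71.8691 exercise | (k=3,j=1): S=96.9380, K−S=47.1620, hold=48.2843 ⇒ V=48.2843 continue | (k=3,j=2): S=130.0964, K−S=14.0036, hold=24.7511 ⇒ V=24.7511 continue | (k=3,j=3): S=174.5969, K−S=0.0000, hold=8.2444 ⇒ V=8.2444 continue
k=2: (k=2,j=0): S=83.6775, K−S=60.4225, hold=60.5876 ⇒ V=60.5876 continue | (k=2,j=1): S=112.3000, K−S=31.8000, hold=37.0865 ⇒ V=37.0865 continue | (k=2,j=2): S=150.7131, K−S=0.0000, hold=16.9197 ⇒ V=16.9197 continue
k=1: (k=1,j=0): S=96.9380, K−S=47.1620, hold=49.3739 ⇒ V=49.3739 continue | (k=1,j=1): S=130.0964, K−S=14.0036, hold=27.5013 ⇒ V=27.5013 continue
k=0: (k=0,j=0): S=112.3000, K−S=31.8000, hold=38.9549 ⇒ V=38.9549 continue

price = 38.9549
tree:
38.9549
49.3739 27.5013
60.5876 37.0865 16.9197
71.8691 48.2843 24.7511 8.2444
81.7499 60.4225 34.9562 13.4609 2.4495
90.2790 71.8691 47.2369 21.3972 4.6496 0.0000
97.6414 81.7499 60.4225 32.7308 8.8258 0.0000 0.0000
103.9967 90.2790 71.8691 47.1620 16.7529 0.0000 0.0000 0.0000
109.4826 97.6414 81.7499 60.4225 31.8000 0.0000 0.0000 0.0000 0.0000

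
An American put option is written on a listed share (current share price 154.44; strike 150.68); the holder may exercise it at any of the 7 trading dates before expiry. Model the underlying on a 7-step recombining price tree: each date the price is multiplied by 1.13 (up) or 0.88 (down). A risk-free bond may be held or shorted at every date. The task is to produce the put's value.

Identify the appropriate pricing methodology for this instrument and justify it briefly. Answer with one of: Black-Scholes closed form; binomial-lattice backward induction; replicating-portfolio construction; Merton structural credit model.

framework: binomial-lattice backward induction

Key observation: the put (strike 150.68 on spot 154.44) is American-style on a 7-step discrete price model, so the early-exercise decision at every node requires stepwise backward valuation — a closed form cannot price the exercise right.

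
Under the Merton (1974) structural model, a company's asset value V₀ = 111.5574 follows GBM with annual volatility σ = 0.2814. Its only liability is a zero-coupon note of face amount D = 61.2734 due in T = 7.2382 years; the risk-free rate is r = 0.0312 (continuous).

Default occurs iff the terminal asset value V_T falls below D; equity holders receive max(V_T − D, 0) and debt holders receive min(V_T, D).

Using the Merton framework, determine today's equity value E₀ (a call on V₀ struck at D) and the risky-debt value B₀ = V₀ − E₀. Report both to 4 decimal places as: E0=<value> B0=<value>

Equity is a call on the firm's assets struck at D = 61.2734:
d₁ = [ln(V₀/D) + (r + σ²/2)T] / (σ√T)
   = [ln(111.5574/61.2734) + (0.0312 + 0.5·0.2814²)·7.2382] / (0.2814·√7.2382)
   = [0.599193 + 0.512414] / 0.757076 = 1.468290
d₂ = d₁ − σ√T = 1.468290 − 0.757076 = 0.711215
N(d₁) = 0.928987,  N(d₂) = 0.761524,  e^(−rT) = 0.797852
E₀ = V₀·N(d₁) − D·e^(−rT)·N(d₂)
   = 111.5574·0.928987 − 61.2734·0.797852·0.761524 = 66.406677
B₀ = V₀ − E₀ = 111.5574 − 66.406677 = 45.150723

E0=66.4067 B0=45.1507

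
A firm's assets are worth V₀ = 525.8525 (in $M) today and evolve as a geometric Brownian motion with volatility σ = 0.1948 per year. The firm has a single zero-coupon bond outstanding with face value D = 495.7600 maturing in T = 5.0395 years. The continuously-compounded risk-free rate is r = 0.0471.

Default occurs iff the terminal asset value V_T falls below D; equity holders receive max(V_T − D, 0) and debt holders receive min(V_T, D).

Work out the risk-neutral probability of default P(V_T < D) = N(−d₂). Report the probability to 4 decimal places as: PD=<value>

PD=0.3232

With assets at 525.8525 and a single debt payment of 495.7600 at 5.0395 years:
d₁ = [ln(V₀/D) + (r + σ²/2)T] / (σ√T)
   = [ln(525.8525/495.7600) + (0.0471 + 0.5·0.1948²)·5.0395] / (0.1948·√5.0395)
   = [0.058929 + 0.332978] / 0.437303 = 0.896189
d₂ = d₁ − σ√T = 0.896189 − 0.437303 = 0.458886
risk-neutral PD = N(−d₂) = N(-0.458886) = 0.323158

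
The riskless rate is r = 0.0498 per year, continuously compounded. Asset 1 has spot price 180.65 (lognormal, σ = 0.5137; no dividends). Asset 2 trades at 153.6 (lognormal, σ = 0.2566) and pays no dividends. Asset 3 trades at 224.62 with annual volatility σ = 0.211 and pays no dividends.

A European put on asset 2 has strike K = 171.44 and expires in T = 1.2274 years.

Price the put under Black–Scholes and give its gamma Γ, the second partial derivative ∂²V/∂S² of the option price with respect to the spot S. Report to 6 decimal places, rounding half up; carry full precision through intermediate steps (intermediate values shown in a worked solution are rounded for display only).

σ√T = 0.2566·√1.2274 = 0.284282
d₁ = (ln(S/K) + (r+σ²/2)T) / (σ√T) = (ln(153.6/171.44) + (0.0498+0.2566²/2)·1.2274) / 0.284282 = (-0.109882 + 0.101533) / 0.284282 = -0.029368
d₂ = d₁ − σ√T = -0.029368 − 0.284282 = -0.313650
e^{−rT} = 0.940706
N(−d₁) = 0.511714,  N(−d₂) = 0.623107
Put price V = K·e^{−rT}·N(−d₂) − S·N(−d₁) = 100.491312 − 78.599344 = 21.891968
φ(d₁) = (1/√(2π))·e^{−d₁²/2} = 0.398770
Γ = φ(d₁) / (S·σ·√T) = 0.009132

price = 21.891968
Γ = 0.009132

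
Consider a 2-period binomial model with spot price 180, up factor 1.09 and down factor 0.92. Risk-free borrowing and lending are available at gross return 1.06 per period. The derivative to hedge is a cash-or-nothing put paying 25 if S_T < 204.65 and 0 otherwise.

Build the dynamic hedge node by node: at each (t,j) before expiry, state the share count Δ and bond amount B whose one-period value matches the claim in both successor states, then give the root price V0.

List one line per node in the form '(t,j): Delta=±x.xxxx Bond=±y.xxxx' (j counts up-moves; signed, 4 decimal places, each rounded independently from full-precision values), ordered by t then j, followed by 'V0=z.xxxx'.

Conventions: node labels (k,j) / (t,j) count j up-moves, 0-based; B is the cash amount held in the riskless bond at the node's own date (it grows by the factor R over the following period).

(0,0): Delta=-0.6347 Bond=121.4121
(1,0): Delta=0.0000 Bond=23.5849
(1,1): Delta=-0.7495 Bond=151.2209
V0=7.1600

Arbitrage-free pricing uses the up-move probability p* = (R−d)/(u−d) = 0.8235, discounting each step at R = 1.06.
Payoffs at expiry: V(2,0)=25.0000, V(2,1)=25.0000, V(2,2)=0.0000
(1,0): S=165.6000. Δ = (V_up−V_dn)/(S_up−S_dn) = (25.0000−25.0000)/(180.5040−152.3520) = 0.0000. V = [p*·25.0000 + (1−p*)·25.0000]/1.06 = 23.5849. B = V − Δ·S = 23.5849.
(1,1): S=196.2000. Δ = (V_up−V_dn)/(S_up−S_dn) = (0.0000−25.0000)/(213.8580−180.5040) = -0.7495. V = [p*·0.0000 + (1−p*)·25.0000]/1.06 = 4.1620. B = V − Δ·S = 151.2209.
(0,0): S=180.0000. Δ = (V_up−V_dn)/(S_up−S_dn) = (4.1620−23.5849)/(196.2000−165.6000) = -0.6347. V = [p*·4.1620 + (1−p*)·23.5849]/1.06 = 7.1600. B = V − Δ·S = 121.4121.
Verification: the root portfolio costs Δ(0,0)·S0 + B(0,0) = 7.1600, matching V0.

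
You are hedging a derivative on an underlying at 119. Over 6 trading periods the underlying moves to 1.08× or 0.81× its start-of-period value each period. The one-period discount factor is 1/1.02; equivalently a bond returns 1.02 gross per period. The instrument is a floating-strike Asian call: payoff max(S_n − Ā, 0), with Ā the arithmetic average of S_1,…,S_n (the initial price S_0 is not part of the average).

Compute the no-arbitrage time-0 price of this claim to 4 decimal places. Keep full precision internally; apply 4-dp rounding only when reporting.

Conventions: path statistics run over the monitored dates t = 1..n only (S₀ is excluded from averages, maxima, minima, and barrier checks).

Risk-neutral up-probability p* = (R−d)/(u−d) = (1.02−0.81)/(1.08−0.81) = 0.7778; the claim prices as the p*-weighted sum of path payoffs discounted by R^6.
Enumerate all 2^6 = 64 price paths (U = up ×1.08, D = down ×0.81); each path with k up-moves has probability p*^k·(1−p*)^(6−k).
DDDDDD: Ā=60.6725, payoff=0.0000, prob=0.000120
UDDDDD: Ā=80.8966, payoff=0.0000, prob=0.000421
DUDDDD: Ā=75.5416, payoff=0.0000, prob=0.000421
UUDDDD: Ā=100.7222, payoff=0.0000, prob=0.001475
DDUDDD: Ā=71.2041, payoff=0.0000, prob=0.000421
UDUDDD: Ā=94.9388, payoff=0.0000, prob=0.001475
DUUDDD: Ā=89.5838, payoff=0.0000, prob=0.001475
UUUDDD: Ā=119.4450, payoff=0.0000, prob=0.005163
DDDUDD: Ā=67.6907, payoff=0.0000, prob=0.000421
UDDUDD: Ā=90.2542, payoff=0.0000, prob=0.001475
DUDUDD: Ā=84.8992, payoff=0.0000, prob=0.001475
UUDUDD: Ā=113.1990, payoff=0.0000, prob=0.005163
DDUUDD: Ā=80.5617, payoff=0.0000, prob=0.001475
UDUUDD: Ā=107.4156, payoff=0.0000, prob=0.005163
DUUUDD: Ā=102.0606, payoff=0.0000, prob=0.005163
UUUUDD: Ā=136.0807, payoff=0.0000, prob=0.018072
DDDDUD: Ā=64.8448, payoff=0.0000, prob=0.000421
UDDDUD: Ā=86.4597, payoff=0.0000, prob=0.001475
DUDDUD: Ā=81.1047, payoff=0.0000, prob=0.001475
UUDDUD: Ā=108.1396, payoff=0.0000, prob=0.005163
DDUDUD: Ā=76.7672, payoff=0.0000, prob=0.001475
UDUDUD: Ā=102.3562, payoff=0.0000, prob=0.005163
DUUDUD: Ā=97.0012, payoff=0.0000, prob=0.005163
UUUDUD: Ā=129.3350, payoff=0.0000, prob=0.018072
DDDUUD: Ā=73.2538, payoff=0.0000, prob=0.001475
UDDUUD: Ā=97.6717, payoff=0.0000, prob=0.005163
DUDUUD: Ā=92.3167, payoff=0.0000, prob=0.005163
UUDUUD: Ā=123.0889, payoff=0.0000, prob=0.018072
DDUUUD: Ā=87.9791, payoff=0.0000, prob=0.005163
UDUUUD: Ā=117.3055, payoff=0.0000, prob=0.018072
DUUUUD: Ā=111.9505, payoff=0.0000, prob=0.018072
UUUUUD: Ā=149.2673, payoff=0.0000, prob=0.063251
DDDDDU: Ā=62.5396, payoff=0.0000, prob=0.000421
UDDDDU: Ā=83.3862, payoff=0.0000, prob=0.001475
DUDDDU: Ā=78.0312, payoff=0.0000, prob=0.001475
UUDDDU: Ā=104.0416, payoff=0.0000, prob=0.005163
DDUDDU: Ā=73.6936, payoff=0.0000, prob=0.001475
UDUDDU: Ā=98.2582, payoff=0.0000, prob=0.005163
DUUDDU: Ā=92.9032, payoff=0.0000, prob=0.005163
UUUDDU: Ā=123.8709, payoff=0.0000, prob=0.018072
DDDUDU: Ā=70.1802, payoff=0.0000, prob=0.001475
UDDUDU: Ā=93.5736, payoff=0.0000, prob=0.005163
DUDUDU: Ā=88.2186, payoff=0.0000, prob=0.005163
UUDUDU: Ā=117.6248, payoff=0.0000, prob=0.018072
DDUUDU: Ā=83.8811, payoff=0.0000, prob=0.005163
UDUUDU: Ā=111.8414, payoff=0.0000, prob=0.018072
DUUUDU: Ā=106.4864, payoff=0.0000, prob=0.018072
UUUUDU: Ā=141.9819, payoff=0.0000, prob=0.063251
DDDDUU: Ā=67.3344, payoff=0.0000, prob=0.001475
UDDDUU: Ā=89.7791, payoff=0.0000, prob=0.005163
DUDDUU: Ā=84.4241, payoff=0.0000, prob=0.005163
UUDDUU: Ā=112.5655, payoff=0.0000, prob=0.018072
DDUDUU: Ā=80.0866, payoff=0.0000, prob=0.005163
UDUDUU: Ā=106.7821, payoff=0.0000, prob=0.018072
DUUDUU: Ā=101.4271, payoff=4.7943, prob=0.018072
UUUDUU: Ā=135.2362, payoff=6.3924, prob=0.063251
DDDUUU: Ā=76.5732, payoff=3.0929, prob=0.005163
UDDUUU: Ā=102.0976, payoff=4.1238, prob=0.018072
DUDUUU: Ā=96.7426, payoff=9.4788, prob=0.018072
UUDUUU: Ā=128.9901, payoff=12.6384, prob=0.063251
DDUUUU: Ā=92.4050, payoff=13.8164, prob=0.018072
UDUUUU: Ā=123.2067, payoff=18.4218, prob=0.063251
DUUUUU: Ā=117.8517, payoff=23.7768, prob=0.063251
UUUUUU: Ā=157.1356, payoff=31.7024, prob=0.221377
Price = Σ prob·payoff / R^6 = 11.489124 / 1.126162 = 10.2020

price = 10.2020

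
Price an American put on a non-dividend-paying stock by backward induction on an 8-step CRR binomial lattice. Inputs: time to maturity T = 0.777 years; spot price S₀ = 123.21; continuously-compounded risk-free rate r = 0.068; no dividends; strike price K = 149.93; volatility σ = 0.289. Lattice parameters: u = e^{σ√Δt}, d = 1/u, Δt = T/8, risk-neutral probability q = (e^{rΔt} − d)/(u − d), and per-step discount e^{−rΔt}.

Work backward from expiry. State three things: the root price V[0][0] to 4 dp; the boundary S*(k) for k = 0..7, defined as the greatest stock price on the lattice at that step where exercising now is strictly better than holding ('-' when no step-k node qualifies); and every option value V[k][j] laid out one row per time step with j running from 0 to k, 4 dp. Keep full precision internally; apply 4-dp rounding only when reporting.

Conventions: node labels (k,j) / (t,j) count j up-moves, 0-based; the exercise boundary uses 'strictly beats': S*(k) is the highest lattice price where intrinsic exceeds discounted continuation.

price = 27.8269
boundary = - 112.5980 102.9000 112.5980 123.2100 112.5980 123.2100 134.8222
tree:
27.8269
37.3320 19.2066
47.0300 27.2783 11.8292
55.8928 37.3320 18.1328 6.0271
63.9922 47.0300 26.7200 10.2546 2.1113
71.3940 55.8928 37.3320 16.9210 4.0895 0.2698
78.1582 63.9922 47.0300 26.7200 7.8825 0.5592 0.0000
84.3399 71.3940 55.8928 37.3320 15.1078 1.1588 0.0000 0.0000
89.9892 78.1582 63.9922 47.0300 26.7200 2.4012 0.0000 0.0000 0.0000

Δt=0.09713, u=1.09425, d=0.91387, q=0.51423, disc=e^(-rΔt)=0.99342
k=8 terminal: V=max(K-S,0) → 89.9892 78.1582 63.9922 47.0300 26.7200 2.4012 0.0000 0.0000 0.0000
k=7: j=0 S=65.5901 intr=84.3399 cont=83.3530 V=84.3399[EX]; j=1 S=78.5360 intr=71.3940 cont=70.4070 V=71.3940[EX]; j=2 S=94.0372 intr=55.8928 cont=54.9058 V=55.8928[EX]; j=3 S=112.5980 intr=37.3320 cont=36.3451 V=37.3320[EX]; j=4 S=134.8222 intr=15.1078 cont=14.1209 V=15.1078[EX]; j=5 S=161.4329 intr=0.0000 cont=1.1588 V=1.1588[hold]; j=6 S=193.2960 intr=0.0000 cont=0.0000 V=0.0000[hold]; j=7 S=231.4481 intr=0.0000 cont=0.0000 V=0.0000[hold]  S*(7)=134.8222
k=6: j=0 S=71.7718 intr=78.1582 cont=77.1713 V=78.1582[EX]; j=1 S=85.9378 intr=63.9922 cont=63.0052 V=63.9922[EX]; j=2 S=102.9000 intr=47.0300 cont=46.0431 V=47.0300[EX]; j=3 S=123.2100 intr=26.7200 cont=25.7331 V=26.7200[EX]; j=4 S=147.5288 intr=2.4012 cont=7.8825 V=7.8825[hold]; j=5 S=176.6475 intr=0.0000 cont=0.5592 V=0.5592[hold]; j=6 S=211.5136 intr=0.0000 cont=0.0000 V=0.0000[hold]  S*(6)=123.2100
k=5: j=0 S=78.5360 intr=71.3940 cont=70.4070 V=71.3940[EX]; j=1 S=94.0372 intr=55.8928 cont=54.9058 V=55.8928[EX]; j=2 S=112.5980 intr=37.3320 cont=36.3451 V=37.3320[EX]; j=3 S=134.8222 intr=15.1078 cont=16.9210 V=16.9210[hold]; j=4 S=161.4329 intr=0.0000 cont=4.0895 V=4.0895[hold]; j=5 S=193.2960 intr=0.0000 cont=0.2698 V=0.2698[hold]  S*(5)=112.5980
k=4: j=0 S=85.9378 intr=63.9922 cont=63.0052 V=63.9922[EX]; j=1 S=102.9000 intr=47.0300 cont=46.0431 V=47.0300[EX]; j=2 S=123.2100 intr=26.7200 cont=26.6593 V=26.7200[EX]; j=3 S=147.5288 intr=2.4012 cont=10.2546 V=10.2546[hold]; j=4 S=176.6475 intr=0.0000 cont=2.1113 V=2.1113[hold]  S*(4)=123.2100
k=3: j=0 S=94.0372 intr=55.8928 cont=54.9058 V=55.8928[EX]; j=1 S=112.5980 intr=37.3320 cont=36.3451 V=37.3320[EX]; j=2 S=134.8222 intr=15.1078 cont=18.1328 V=18.1328[hold]; j=3 S=161.4329 intr=0.0000 cont=6.0271 V=6.0271[hold]  S*(3)=112.5980
k=2: j=0 S=102.9000 intr=47.0300 cont=46.0431 V=47.0300[EX]; j=1 S=123.2100 intr=26.7200 cont=27.2783 V=27.2783[hold]; j=2 S=147.5288 intr=2.4012 cont=11.8292 V=11.8292[hold]  S*(2)=102.9000
k=1: j=0 S=112.5980 intr=37.3320 cont=36.6303 V=37.3320[EX]; j=1 S=134.8222 intr=15.1078 cont=19.2066 V=19.2066[hold]  S*(1)=112.5980
k=0: j=0 S=123.2100 intr=26.7200 cont=27.8269 V=27.8269[hold]  S*(0)=-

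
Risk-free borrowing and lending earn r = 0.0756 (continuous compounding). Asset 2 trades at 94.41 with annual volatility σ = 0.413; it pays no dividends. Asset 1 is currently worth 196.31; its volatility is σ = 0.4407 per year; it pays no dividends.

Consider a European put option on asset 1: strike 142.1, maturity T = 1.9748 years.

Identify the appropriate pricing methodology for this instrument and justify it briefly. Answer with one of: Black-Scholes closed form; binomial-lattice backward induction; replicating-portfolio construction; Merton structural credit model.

framework: Black-Scholes closed form

Key observation: the instrument is a plain European put (strike 142.1) on a lognormal asset; the exact continuous-time formula applies directly.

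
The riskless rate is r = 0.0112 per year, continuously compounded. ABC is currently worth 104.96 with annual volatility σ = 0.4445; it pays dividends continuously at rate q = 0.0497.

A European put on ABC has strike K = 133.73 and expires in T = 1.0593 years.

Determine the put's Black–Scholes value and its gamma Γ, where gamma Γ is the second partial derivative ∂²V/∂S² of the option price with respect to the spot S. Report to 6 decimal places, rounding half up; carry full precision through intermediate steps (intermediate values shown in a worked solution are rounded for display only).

σ√T = 0.4445·√1.0593 = 0.457490
d₁ = (ln(S/K) + (r−q+σ²/2)T) / (σ√T) = (ln(104.96/133.73) + (0.0112−0.0497+0.4445²/2)·1.0593) / 0.457490 = (-0.242244 + 0.063865) / 0.457490 = -0.389907
d₂ = d₁ − σ√T = -0.389907 − 0.457490 = -0.847396
e^{−rT} = 0.988206
e^{−qT} = 0.948715
N(−d₁) = 0.651697,  N(−d₂) = 0.801613
Put price V = K·e^{−rT}·N(−d₂) − S·e^{−qT}·N(−d₁) = 105.935364 − 64.894107 = 41.041257
φ(d₁) = (1/√(2π))·e^{−d₁²/2} = 0.369741
Γ = e^{−qT}·φ(d₁) / (S·σ·√T) = 0.007305

price = 41.041257
Γ = 0.007305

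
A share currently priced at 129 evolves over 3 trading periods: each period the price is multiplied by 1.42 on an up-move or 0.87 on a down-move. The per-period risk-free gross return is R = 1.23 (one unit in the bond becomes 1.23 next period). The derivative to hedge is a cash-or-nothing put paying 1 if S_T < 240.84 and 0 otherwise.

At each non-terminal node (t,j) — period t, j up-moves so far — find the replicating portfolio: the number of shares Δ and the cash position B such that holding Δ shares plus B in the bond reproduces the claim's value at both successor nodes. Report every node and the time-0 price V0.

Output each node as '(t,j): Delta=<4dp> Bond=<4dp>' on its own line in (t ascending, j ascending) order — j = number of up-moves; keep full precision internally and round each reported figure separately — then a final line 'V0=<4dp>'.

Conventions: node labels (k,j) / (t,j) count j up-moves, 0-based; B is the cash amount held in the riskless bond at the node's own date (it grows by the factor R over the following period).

No-arbitrage ⇒ martingale measure with p* = (R−d)/(u−d) = 0.6545.
Terminal payoffs: V(3,0)=1.0000, V(3,1)=1.0000, V(3,2)=1.0000, V(3,3)=0.0000
Node (2,0) S=97.6401: V=(p*·1.0000+(1−p*)·1.0000)/1.23=0.8130; Δ=(1.0000−1.0000)/(138.6489−84.9469)=0.0000; B=V−Δ·S=0.8130
Node (2,1) S=159.3666: V=(p*·1.0000+(1−p*)·1.0000)/1.23=0.8130; Δ=(1.0000−1.0000)/(226.3006−138.6489)=0.0000; B=V−Δ·S=0.8130
Node (2,2) S=260.1156: V=(p*·0.0000+(1−p*)·1.0000)/1.23=0.2809; Δ=(0.0000−1.0000)/(369.3642−226.3006)=-0.0070; B=V−Δ·S=2.0990
Node (1,0) S=112.2300: V=(p*·0.8130+(1−p*)·0.8130)/1.23=0.6610; Δ=(0.8130−0.8130)/(159.3666−97.6401)=0.0000; B=V−Δ·S=0.6610
Node (1,1) S=183.1800: V=(p*·0.2809+(1−p*)·0.8130)/1.23=0.3778; Δ=(0.2809−0.8130)/(260.1156−159.3666)=-0.0053; B=V−Δ·S=1.3453
Node (0,0) S=129.0000: V=(p*·0.3778+(1−p*)·0.6610)/1.23=0.3867; Δ=(0.3778−0.6610)/(183.1800−112.2300)=-0.0040; B=V−Δ·S=0.9016
Check: Δ(0,0)·S0 + B(0,0) = 0.3867 = V0.

(0,0): Delta=-0.0040 Bond=0.9016
(1,0): Delta=0.0000 Bond=0.6610
(1,1): Delta=-0.0053 Bond=1.3453
(2,0): Delta=0.0000 Bond=0.8130
(2,1): Delta=0.0000 Bond=0.8130
(2,2): Delta=-0.0070 Bond=2.0990
V0=0.3867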